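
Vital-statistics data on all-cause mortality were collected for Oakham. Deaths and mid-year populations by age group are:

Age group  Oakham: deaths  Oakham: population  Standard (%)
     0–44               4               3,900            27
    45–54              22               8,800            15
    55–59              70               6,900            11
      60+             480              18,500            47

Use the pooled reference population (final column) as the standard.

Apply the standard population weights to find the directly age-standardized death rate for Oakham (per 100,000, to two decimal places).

1396.25

Age-specific rates per 100,000 for Oakham: 102.56, 250.00, 1014.49, 2594.59.
Standard weights: 0.27, 0.15, 0.11, 0.47.
Standardized rate: 0.2700×102.56 + 0.1500×250.00 + 0.1100×1014.49 + 0.4700×2594.59 = 1396.2460 per 100,000.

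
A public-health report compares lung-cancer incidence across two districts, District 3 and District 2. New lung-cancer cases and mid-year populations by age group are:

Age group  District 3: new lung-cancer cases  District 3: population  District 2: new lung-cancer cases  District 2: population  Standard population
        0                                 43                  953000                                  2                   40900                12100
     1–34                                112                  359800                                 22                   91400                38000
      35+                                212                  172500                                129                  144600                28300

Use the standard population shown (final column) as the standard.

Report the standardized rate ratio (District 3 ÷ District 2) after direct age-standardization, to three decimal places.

Age-specific rates per 100000 for District 3: 4.51, 31.13, 122.90.
For District 2: 4.89, 24.07, 89.21.
Standard total = 78400; weights = 0.1543, 0.4847, 0.3610.
District 3: 0.1543×4.51 + 0.4847×31.13 + 0.3610×122.90 = 60.1467 per 100000.
District 2: 0.1543×4.89 + 0.4847×24.07 + 0.3610×89.21 = 44.6240 per 100000.
Ratio = 60.1467 ÷ 44.6240 = 1.34786.

1.348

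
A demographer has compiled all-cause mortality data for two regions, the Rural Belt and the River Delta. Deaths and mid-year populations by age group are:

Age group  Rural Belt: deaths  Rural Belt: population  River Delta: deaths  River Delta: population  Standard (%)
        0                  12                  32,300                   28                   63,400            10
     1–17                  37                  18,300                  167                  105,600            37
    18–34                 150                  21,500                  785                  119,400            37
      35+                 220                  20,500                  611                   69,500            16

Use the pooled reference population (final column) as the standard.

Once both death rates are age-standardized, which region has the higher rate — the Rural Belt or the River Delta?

Rural Belt

Age-specific rates per 100,000 for the Rural Belt: 37.15, 202.19, 697.67, 1073.17.
For the River Delta: 44.16, 158.14, 657.45, 879.14.
Standard weights: 0.10, 0.37, 0.37, 0.16.
The Rural Belt: 0.1000×37.15 + 0.3700×202.19 + 0.3700×697.67 + 0.1600×1073.17 = 508.3708 per 100,000.
The River Delta: 0.1000×44.16 + 0.3700×158.14 + 0.3700×657.45 + 0.1600×879.14 = 446.8495 per 100,000.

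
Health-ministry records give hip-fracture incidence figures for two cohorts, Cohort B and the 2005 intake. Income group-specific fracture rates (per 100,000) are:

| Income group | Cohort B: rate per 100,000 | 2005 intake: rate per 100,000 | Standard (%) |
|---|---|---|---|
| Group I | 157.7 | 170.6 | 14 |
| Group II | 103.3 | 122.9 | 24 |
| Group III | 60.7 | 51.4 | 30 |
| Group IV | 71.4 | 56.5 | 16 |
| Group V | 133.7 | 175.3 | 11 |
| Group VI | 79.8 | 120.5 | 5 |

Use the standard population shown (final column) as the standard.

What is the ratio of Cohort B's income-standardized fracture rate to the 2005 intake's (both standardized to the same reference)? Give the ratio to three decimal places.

0.923

Standard weights: 0.14, 0.24, 0.30, 0.16, 0.11, 0.05.
Cohort B: 0.1400×157.7 + 0.2400×103.3 + 0.3000×60.7 + 0.1600×71.4 + 0.1100×133.7 + 0.0500×79.8 = 95.2010 per 100,000.
The 2005 intake: 0.1400×170.6 + 0.2400×122.9 + 0.3000×51.4 + 0.1600×56.5 + 0.1100×175.3 + 0.0500×120.5 = 103.1480 per 100,000.
Ratio = 95.2010 ÷ 103.1480 = 0.92296.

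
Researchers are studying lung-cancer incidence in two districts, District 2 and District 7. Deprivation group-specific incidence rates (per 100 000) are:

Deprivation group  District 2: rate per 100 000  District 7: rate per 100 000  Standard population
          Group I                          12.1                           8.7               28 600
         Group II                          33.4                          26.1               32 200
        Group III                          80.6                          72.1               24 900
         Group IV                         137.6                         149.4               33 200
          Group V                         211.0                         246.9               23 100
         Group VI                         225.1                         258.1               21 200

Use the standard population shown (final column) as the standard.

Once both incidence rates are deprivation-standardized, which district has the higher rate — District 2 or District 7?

District 7

Standard total = 163 200; weights = 0.1752, 0.1973, 0.1526, 0.2034, 0.1415, 0.1299.
District 2: 0.1752×12.1 + 0.1973×33.4 + 0.1526×80.6 + 0.2034×137.6 + 0.1415×211.0 + 0.1299×225.1 = 108.1067 per 100 000.
District 7: 0.1752×8.7 + 0.1973×26.1 + 0.1526×72.1 + 0.2034×149.4 + 0.1415×246.9 + 0.1299×258.1 = 116.5424 per 100 000.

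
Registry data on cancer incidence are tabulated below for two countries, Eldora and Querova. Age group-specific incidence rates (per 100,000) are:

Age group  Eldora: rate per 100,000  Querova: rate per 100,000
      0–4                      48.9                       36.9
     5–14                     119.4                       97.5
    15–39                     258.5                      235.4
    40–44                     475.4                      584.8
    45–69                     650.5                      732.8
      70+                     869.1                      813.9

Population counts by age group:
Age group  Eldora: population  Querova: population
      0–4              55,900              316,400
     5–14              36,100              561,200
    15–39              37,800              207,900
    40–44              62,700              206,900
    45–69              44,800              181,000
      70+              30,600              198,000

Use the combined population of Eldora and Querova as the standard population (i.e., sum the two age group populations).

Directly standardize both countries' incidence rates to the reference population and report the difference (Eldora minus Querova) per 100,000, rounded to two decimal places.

-6.31

Combined standard total = 1,939,300; weights = 0.1920, 0.3080, 0.1267, 0.1390, 0.1164, 0.1179.
Eldora: 0.1920×48.9 + 0.3080×119.4 + 0.1267×258.5 + 0.1390×475.4 + 0.1164×650.5 + 0.1179×869.1 = 323.1906 per 100,000.
Querova: 0.1920×36.9 + 0.3080×97.5 + 0.1267×235.4 + 0.1390×584.8 + 0.1164×732.8 + 0.1179×813.9 = 329.4994 per 100,000.
Difference = 323.1906 − 329.4994 = -6.3088.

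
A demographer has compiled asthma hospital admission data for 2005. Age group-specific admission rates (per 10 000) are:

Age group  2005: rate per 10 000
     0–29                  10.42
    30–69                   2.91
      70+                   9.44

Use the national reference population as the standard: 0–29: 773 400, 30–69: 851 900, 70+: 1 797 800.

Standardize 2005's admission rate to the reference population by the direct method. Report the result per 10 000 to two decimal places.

Standard total = 3 423 100; weights = 0.2259, 0.2489, 0.5252.
Standardized rate: 0.2259×10.42 + 0.2489×2.91 + 0.5252×9.44 = 8.0363 per 10 000.

8.04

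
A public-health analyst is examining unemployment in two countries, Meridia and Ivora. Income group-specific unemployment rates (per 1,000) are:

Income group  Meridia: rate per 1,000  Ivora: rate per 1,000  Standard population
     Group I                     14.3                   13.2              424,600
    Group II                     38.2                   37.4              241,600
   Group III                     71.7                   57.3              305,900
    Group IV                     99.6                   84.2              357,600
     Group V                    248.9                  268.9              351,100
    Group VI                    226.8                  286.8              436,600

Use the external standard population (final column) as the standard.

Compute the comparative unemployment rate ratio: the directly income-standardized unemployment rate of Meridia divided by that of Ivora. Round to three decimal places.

Standard total = 2,117,400; weights = 0.2005, 0.1141, 0.1445, 0.1689, 0.1658, 0.2062.
Meridia: 0.2005×14.3 + 0.1141×38.2 + 0.1445×71.7 + 0.1689×99.6 + 0.1658×248.9 + 0.2062×226.8 = 122.4429 per 1,000.
Ivora: 0.2005×13.2 + 0.1141×37.4 + 0.1445×57.3 + 0.1689×84.2 + 0.1658×268.9 + 0.2062×286.8 = 133.1379 per 1,000.
Ratio = 122.4429 ÷ 133.1379 = 0.91967.

0.920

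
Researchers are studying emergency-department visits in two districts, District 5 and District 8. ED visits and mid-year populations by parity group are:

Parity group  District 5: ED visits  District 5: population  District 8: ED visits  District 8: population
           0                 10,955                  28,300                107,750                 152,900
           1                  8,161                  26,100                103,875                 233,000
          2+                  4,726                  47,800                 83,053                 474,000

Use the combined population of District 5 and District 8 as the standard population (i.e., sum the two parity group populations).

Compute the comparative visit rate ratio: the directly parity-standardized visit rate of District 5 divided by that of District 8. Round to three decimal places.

Parity-specific rates per 1,000 for District 5: 387.102, 312.682, 98.870.
For District 8: 704.709, 445.815, 175.217.
Combined standard total = 962,100; weights = 0.1883, 0.2693, 0.5424.
District 5: 0.1883×387.102 + 0.2693×312.682 + 0.5424×98.870 = 210.7363 per 1,000.
District 8: 0.1883×704.709 + 0.2693×445.815 + 0.5424×175.217 = 347.8146 per 1,000.
Ratio = 210.7363 ÷ 347.8146 = 0.60589.

0.606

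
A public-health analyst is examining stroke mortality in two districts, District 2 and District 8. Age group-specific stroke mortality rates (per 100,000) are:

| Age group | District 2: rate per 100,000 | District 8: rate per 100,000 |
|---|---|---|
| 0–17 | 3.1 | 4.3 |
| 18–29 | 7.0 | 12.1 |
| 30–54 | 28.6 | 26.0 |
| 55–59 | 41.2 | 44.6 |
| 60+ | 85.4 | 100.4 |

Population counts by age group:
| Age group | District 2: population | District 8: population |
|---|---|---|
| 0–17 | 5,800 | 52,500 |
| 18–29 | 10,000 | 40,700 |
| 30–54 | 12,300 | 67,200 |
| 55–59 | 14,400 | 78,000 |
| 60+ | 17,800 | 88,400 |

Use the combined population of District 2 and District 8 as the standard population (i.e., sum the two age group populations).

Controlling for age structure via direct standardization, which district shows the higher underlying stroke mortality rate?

Combined standard total = 387,100; weights = 0.1506, 0.1310, 0.2054, 0.2387, 0.2743.
District 2: 0.1506×3.1 + 0.1310×7.0 + 0.2054×28.6 + 0.2387×41.2 + 0.2743×85.4 = 40.5210 per 100,000.
District 8: 0.1506×4.3 + 0.1310×12.1 + 0.2054×26.0 + 0.2387×44.6 + 0.2743×100.4 = 45.7625 per 100,000.

District 8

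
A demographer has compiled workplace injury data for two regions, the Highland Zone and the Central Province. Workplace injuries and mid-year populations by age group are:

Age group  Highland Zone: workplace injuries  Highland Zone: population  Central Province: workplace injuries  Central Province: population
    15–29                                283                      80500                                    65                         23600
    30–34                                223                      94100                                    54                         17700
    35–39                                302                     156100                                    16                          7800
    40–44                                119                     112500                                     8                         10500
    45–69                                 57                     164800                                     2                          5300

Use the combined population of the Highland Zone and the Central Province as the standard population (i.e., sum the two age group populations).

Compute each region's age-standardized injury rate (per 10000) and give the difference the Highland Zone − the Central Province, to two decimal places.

0.22

Age-specific rates per 10000 for the Highland Zone: 35.16, 23.70, 19.35, 10.58, 3.46.
For the Central Province: 27.54, 30.51, 20.51, 7.62, 3.77.
Combined standard total = 672900; weights = 0.1547, 0.1661, 0.2436, 0.1828, 0.2528.
The Highland Zone: 0.1547×35.16 + 0.1661×23.70 + 0.2436×19.35 + 0.1828×10.58 + 0.2528×3.46 = 16.8962 per 10000.
The Central Province: 0.1547×27.54 + 0.1661×30.51 + 0.2436×20.51 + 0.1828×7.62 + 0.2528×3.77 = 16.6727 per 10000.
Difference = 16.8962 − 16.6727 = 0.2234.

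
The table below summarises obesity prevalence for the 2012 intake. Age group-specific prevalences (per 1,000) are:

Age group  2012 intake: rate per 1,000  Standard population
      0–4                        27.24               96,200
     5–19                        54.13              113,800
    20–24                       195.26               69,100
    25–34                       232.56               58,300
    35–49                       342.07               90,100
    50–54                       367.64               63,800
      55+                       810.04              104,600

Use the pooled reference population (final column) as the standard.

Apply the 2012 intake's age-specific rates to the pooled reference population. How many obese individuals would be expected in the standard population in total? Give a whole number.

Expected obese individuals = Σ (standard pop × age-specific rate ÷ 1,000)
= 96,200×27.24/1,000 + 113,800×54.13/1,000 + 69,100×195.26/1,000 + 58,300×232.56/1,000 + 90,100×342.07/1,000 + 63,800×367.64/1,000 + 104,600×810.04/1,000
= 2620.49 + 6159.99 + 13492.47 + 13558.25 + 30820.51 + 23455.43 + 84730.18 = 174837.32.

174837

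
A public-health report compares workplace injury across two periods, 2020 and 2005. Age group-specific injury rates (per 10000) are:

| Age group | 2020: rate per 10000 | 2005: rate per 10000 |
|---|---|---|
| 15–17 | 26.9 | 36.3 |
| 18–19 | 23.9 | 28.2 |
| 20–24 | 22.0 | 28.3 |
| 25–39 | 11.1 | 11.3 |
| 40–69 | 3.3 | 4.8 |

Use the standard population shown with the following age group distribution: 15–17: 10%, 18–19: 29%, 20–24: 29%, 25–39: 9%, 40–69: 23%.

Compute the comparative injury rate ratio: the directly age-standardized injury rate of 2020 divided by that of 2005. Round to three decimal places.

Standard weights: 0.10, 0.29, 0.29, 0.09, 0.23.
2020: 0.1000×26.9 + 0.2900×23.9 + 0.2900×22.0 + 0.0900×11.1 + 0.2300×3.3 = 17.7590 per 10000.
2005: 0.1000×36.3 + 0.2900×28.2 + 0.2900×28.3 + 0.0900×11.3 + 0.2300×4.8 = 22.1360 per 10000.
Ratio = 17.7590 ÷ 22.1360 = 0.80227.

0.802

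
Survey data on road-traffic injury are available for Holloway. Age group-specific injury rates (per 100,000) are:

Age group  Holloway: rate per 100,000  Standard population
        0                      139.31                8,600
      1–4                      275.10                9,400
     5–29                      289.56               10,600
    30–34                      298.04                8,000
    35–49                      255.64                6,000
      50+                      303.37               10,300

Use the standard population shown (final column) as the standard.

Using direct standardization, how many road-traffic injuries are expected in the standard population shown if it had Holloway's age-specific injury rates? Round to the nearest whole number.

139

Expected road-traffic injuries = Σ (standard pop × age-specific rate ÷ 100,000)
= 8,600×139.31/100,000 + 9,400×275.10/100,000 + 10,600×289.56/100,000 + 8,000×298.04/100,000 + 6,000×255.64/100,000 + 10,300×303.37/100,000
= 11.98 + 25.86 + 30.69 + 23.84 + 15.34 + 31.25 = 138.96.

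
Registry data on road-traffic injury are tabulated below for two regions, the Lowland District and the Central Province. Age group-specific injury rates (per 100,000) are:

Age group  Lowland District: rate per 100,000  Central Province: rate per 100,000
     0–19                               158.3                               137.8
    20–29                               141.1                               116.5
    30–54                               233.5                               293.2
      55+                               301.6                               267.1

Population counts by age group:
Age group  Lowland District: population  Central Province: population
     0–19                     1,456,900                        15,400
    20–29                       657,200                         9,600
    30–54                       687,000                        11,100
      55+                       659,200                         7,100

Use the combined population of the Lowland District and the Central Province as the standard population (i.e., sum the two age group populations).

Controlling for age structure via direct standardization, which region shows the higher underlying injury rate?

Combined standard total = 3,503,500; weights = 0.4202, 0.1903, 0.1993, 0.1902.
The Lowland District: 0.4202×158.3 + 0.1903×141.1 + 0.1993×233.5 + 0.1902×301.6 = 197.2636 per 100,000.
The Central Province: 0.4202×137.8 + 0.1903×116.5 + 0.1993×293.2 + 0.1902×267.1 = 189.3012 per 100,000.

Lowland District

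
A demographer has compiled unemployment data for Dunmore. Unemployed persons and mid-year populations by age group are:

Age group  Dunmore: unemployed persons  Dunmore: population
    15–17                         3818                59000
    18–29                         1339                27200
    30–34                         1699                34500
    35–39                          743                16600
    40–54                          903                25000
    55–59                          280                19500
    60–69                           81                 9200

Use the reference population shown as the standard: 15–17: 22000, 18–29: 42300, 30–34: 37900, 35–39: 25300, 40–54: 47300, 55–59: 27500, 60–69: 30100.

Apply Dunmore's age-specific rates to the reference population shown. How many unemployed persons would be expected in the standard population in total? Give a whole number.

Age-specific rates per 1000 for Dunmore: 64.712, 49.228, 49.246, 44.759, 36.120, 14.359, 8.804.
Expected unemployed persons = Σ (standard pop × age-specific rate ÷ 1000)
= 22000×64.712/1000 + 42300×49.228/1000 + 37900×49.246/1000 + 25300×44.759/1000 + 47300×36.120/1000 + 27500×14.359/1000 + 30100×8.804/1000
= 1423.66 + 2082.34 + 1866.44 + 1132.40 + 1708.48 + 394.87 + 265.01 = 8873.20.

8873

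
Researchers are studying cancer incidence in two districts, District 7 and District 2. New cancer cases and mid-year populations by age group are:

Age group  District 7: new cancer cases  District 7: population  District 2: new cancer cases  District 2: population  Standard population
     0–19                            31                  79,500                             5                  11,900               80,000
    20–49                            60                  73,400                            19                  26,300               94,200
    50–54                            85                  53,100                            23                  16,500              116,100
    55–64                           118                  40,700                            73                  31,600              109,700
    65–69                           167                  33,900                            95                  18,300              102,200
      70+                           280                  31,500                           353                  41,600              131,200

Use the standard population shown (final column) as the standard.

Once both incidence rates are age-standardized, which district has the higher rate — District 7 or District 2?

Age-specific rates per 100,000 for District 7: 38.99, 81.74, 160.08, 289.93, 492.63, 888.89.
For District 2: 42.02, 72.24, 139.39, 231.01, 519.13, 848.56.
Standard total = 633,400; weights = 0.1263, 0.1487, 0.1833, 0.1732, 0.1614, 0.2071.
District 7: 0.1263×38.99 + 0.1487×81.74 + 0.1833×160.08 + 0.1732×289.93 + 0.1614×492.63 + 0.2071×888.89 = 360.2431 per 100,000.
District 2: 0.1263×42.02 + 0.1487×72.24 + 0.1833×139.39 + 0.1732×231.01 + 0.1614×519.13 + 0.2071×848.56 = 341.1396 per 100,000.
The crude rates (237.42 vs 388.51) would put District 2 higher, but that reflects its age composition; once standardized to a common age structure, District 7 has the higher underlying rate.

District 7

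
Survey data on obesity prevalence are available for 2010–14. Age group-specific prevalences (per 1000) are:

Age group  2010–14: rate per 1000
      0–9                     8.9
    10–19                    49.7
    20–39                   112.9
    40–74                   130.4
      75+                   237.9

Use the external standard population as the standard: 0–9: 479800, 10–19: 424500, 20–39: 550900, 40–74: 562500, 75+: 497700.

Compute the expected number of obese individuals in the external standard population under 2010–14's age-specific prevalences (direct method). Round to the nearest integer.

Expected obese individuals = Σ (standard pop × age-specific rate ÷ 1000)
= 479800×8.9/1000 + 424500×49.7/1000 + 550900×112.9/1000 + 562500×130.4/1000 + 497700×237.9/1000
= 4270.22 + 21097.65 + 62196.61 + 73350.00 + 118402.83 = 279317.31.

279317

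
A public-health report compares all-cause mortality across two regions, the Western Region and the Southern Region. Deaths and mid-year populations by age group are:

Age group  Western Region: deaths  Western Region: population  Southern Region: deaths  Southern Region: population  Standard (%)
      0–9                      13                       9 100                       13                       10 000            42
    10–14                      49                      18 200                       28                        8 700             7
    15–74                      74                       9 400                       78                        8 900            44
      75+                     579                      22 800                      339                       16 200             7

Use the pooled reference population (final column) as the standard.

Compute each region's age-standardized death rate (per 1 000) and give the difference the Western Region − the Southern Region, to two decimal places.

Age-specific rates per 1 000 for the Western Region: 1.429, 2.692, 7.872, 25.395.
For the Southern Region: 1.300, 3.218, 8.764, 20.926.
Standard weights: 0.42, 0.07, 0.44, 0.07.
The Western Region: 0.4200×1.429 + 0.0700×2.692 + 0.4400×7.872 + 0.0700×25.395 = 6.0299 per 1 000.
The Southern Region: 0.4200×1.300 + 0.0700×3.218 + 0.4400×8.764 + 0.0700×20.926 = 6.0923 per 1 000.
Difference = 6.0299 − 6.0923 = -0.0624.

-0.06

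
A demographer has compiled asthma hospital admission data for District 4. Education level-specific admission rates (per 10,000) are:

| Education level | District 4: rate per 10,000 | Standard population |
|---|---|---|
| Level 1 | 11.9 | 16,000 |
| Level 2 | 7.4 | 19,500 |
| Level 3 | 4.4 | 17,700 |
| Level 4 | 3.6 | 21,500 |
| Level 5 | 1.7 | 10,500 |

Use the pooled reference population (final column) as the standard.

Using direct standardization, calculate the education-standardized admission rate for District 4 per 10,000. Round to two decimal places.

Standard total = 85,200; weights = 0.1878, 0.2289, 0.2077, 0.2523, 0.1232.
Standardized rate: 0.1878×11.9 + 0.2289×7.4 + 0.2077×4.4 + 0.2523×3.6 + 0.1232×1.7 = 5.9604 per 10,000.

5.96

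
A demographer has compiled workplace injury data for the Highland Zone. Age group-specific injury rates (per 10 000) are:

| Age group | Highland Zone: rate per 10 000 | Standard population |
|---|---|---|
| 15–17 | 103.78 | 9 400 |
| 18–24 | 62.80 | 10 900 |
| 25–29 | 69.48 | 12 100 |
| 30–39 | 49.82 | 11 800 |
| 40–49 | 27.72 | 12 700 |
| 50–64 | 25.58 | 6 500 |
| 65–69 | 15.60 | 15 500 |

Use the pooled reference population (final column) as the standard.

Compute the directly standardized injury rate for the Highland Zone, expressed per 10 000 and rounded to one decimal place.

Standard total = 78 900; weights = 0.1191, 0.1381, 0.1534, 0.1496, 0.1610, 0.0824, 0.1965.
Standardized rate: 0.1191×103.78 + 0.1381×62.80 + 0.1534×69.48 + 0.1496×49.82 + 0.1610×27.72 + 0.0824×25.58 + 0.1965×15.60 = 48.7801 per 10 000.

48.8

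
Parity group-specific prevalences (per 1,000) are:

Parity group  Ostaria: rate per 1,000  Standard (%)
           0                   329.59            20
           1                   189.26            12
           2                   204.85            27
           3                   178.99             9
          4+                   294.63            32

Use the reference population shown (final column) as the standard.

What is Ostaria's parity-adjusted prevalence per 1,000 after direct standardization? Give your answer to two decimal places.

Standard weights: 0.20, 0.12, 0.27, 0.09, 0.32.
Standardized rate: 0.2000×329.59 + 0.1200×189.26 + 0.2700×204.85 + 0.0900×178.99 + 0.3200×294.63 = 254.3294 per 1,000.

254.33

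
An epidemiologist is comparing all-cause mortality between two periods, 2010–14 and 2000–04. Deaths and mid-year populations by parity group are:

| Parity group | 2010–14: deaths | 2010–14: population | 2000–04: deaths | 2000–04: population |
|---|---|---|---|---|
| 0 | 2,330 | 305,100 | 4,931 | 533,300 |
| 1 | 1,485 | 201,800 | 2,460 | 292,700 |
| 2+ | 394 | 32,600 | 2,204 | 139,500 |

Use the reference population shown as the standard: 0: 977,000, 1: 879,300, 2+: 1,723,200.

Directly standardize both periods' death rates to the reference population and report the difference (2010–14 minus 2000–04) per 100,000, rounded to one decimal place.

-248.4

Parity-specific rates per 100,000 for 2010–14: 763.68, 735.88, 1208.59.
For 2000–04: 924.62, 840.45, 1579.93.
Standard total = 3,579,500; weights = 0.2729, 0.2456, 0.4814.
2010–14: 0.2729×763.68 + 0.2456×735.88 + 0.4814×1208.59 = 971.0341 per 100,000.
2000–04: 0.2729×924.62 + 0.2456×840.45 + 0.4814×1579.93 = 1219.4147 per 100,000.
Difference = 971.0341 − 1219.4147 = -248.3806.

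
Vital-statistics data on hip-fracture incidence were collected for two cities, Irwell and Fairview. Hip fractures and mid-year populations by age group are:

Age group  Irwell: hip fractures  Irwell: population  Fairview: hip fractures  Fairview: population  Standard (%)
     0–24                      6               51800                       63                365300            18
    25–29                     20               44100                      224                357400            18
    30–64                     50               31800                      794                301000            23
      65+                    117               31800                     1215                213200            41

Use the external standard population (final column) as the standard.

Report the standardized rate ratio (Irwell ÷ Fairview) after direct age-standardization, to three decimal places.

Age-specific rates per 100000 for Irwell: 11.58, 45.35, 157.23, 367.92.
For Fairview: 17.25, 62.67, 263.79, 569.89.
Standard weights: 0.18, 0.18, 0.23, 0.41.
Irwell: 0.1800×11.58 + 0.1800×45.35 + 0.2300×157.23 + 0.4100×367.92 = 197.2608 per 100000.
Fairview: 0.1800×17.25 + 0.1800×62.67 + 0.2300×263.79 + 0.4100×569.89 = 308.7107 per 100000.
Ratio = 197.2608 ÷ 308.7107 = 0.63898.

0.639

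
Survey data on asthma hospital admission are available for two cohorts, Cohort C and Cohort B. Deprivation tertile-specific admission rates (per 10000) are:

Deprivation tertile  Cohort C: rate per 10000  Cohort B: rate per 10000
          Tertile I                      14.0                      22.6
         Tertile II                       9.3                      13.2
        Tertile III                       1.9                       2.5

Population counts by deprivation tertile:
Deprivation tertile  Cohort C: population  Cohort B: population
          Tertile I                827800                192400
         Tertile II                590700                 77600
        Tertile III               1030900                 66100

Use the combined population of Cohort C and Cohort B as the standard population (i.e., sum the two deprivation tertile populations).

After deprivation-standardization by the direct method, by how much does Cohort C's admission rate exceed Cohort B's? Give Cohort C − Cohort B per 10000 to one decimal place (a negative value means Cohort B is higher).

Combined standard total = 2785500; weights = 0.3663, 0.2399, 0.3938.
Cohort C: 0.3663×14.0 + 0.2399×9.3 + 0.3938×1.9 = 8.1071 per 10000.
Cohort B: 0.3663×22.6 + 0.2399×13.2 + 0.3938×2.5 = 12.4289 per 10000.
Difference = 8.1071 − 12.4289 = -4.3218.

-4.3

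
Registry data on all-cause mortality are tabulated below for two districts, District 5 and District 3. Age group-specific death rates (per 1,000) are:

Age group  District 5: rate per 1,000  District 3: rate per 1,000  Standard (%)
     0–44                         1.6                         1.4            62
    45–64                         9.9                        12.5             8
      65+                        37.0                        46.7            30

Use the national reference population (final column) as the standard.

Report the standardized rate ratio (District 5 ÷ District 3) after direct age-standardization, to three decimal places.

0.811

Standard weights: 0.62, 0.08, 0.30.
District 5: 0.6200×1.6 + 0.0800×9.9 + 0.3000×37.0 = 12.8840 per 1,000.
District 3: 0.6200×1.4 + 0.0800×12.5 + 0.3000×46.7 = 15.8780 per 1,000.
Ratio = 12.8840 ÷ 15.8780 = 0.81144.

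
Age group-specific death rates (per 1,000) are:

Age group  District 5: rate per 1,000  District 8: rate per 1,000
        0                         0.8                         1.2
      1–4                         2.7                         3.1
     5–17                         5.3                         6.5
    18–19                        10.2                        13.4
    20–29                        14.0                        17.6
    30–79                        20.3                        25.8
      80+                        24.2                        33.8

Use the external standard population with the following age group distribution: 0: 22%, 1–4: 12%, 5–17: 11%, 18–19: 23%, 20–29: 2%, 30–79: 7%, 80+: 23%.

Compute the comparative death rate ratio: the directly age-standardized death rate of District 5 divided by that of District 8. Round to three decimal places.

0.745

Standard weights: 0.22, 0.12, 0.11, 0.23, 0.02, 0.07, 0.23.
District 5: 0.2200×0.8 + 0.1200×2.7 + 0.1100×5.3 + 0.2300×10.2 + 0.0200×14.0 + 0.0700×20.3 + 0.2300×24.2 = 10.6960 per 1,000.
District 8: 0.2200×1.2 + 0.1200×3.1 + 0.1100×6.5 + 0.2300×13.4 + 0.0200×17.6 + 0.0700×25.8 + 0.2300×33.8 = 14.3650 per 1,000.
Ratio = 10.6960 ÷ 14.3650 = 0.74459.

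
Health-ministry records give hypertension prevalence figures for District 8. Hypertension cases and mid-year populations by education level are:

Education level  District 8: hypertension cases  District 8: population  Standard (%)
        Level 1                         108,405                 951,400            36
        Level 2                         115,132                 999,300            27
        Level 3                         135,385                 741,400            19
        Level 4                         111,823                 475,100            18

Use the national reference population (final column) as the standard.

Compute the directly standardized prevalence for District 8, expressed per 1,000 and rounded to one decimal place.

149.2

Education-specific rates per 1,000 for District 8: 113.943, 115.213, 182.607, 235.367.
Standard weights: 0.36, 0.27, 0.19, 0.18.
Standardized rate: 0.3600×113.943 + 0.2700×115.213 + 0.1900×182.607 + 0.1800×235.367 = 149.1882 per 1,000.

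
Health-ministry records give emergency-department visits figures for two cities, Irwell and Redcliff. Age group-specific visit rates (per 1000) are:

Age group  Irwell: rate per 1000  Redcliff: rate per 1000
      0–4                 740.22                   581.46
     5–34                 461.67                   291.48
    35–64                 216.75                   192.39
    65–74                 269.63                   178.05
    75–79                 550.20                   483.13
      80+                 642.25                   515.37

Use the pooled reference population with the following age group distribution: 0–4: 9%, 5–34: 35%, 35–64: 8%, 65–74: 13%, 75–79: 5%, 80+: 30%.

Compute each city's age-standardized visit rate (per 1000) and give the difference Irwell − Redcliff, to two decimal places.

129.13

Standard weights: 0.09, 0.35, 0.08, 0.13, 0.05, 0.30.
Irwell: 0.0900×740.22 + 0.3500×461.67 + 0.0800×216.75 + 0.1300×269.63 + 0.0500×550.20 + 0.3000×642.25 = 500.7812 per 1000.
Redcliff: 0.0900×581.46 + 0.3500×291.48 + 0.0800×192.39 + 0.1300×178.05 + 0.0500×483.13 + 0.3000×515.37 = 371.6546 per 1000.
Difference = 500.7812 − 371.6546 = 129.1266.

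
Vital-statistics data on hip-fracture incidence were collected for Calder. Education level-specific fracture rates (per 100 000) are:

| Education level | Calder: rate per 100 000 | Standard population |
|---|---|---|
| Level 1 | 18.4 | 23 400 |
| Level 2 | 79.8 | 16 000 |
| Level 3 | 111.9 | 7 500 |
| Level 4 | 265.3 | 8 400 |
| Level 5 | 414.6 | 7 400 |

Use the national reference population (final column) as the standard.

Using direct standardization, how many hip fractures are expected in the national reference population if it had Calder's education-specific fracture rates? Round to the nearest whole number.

Expected hip fractures = Σ (standard pop × education-specific rate ÷ 100 000)
= 23 400×18.4/100 000 + 16 000×79.8/100 000 + 7 500×111.9/100 000 + 8 400×265.3/100 000 + 7 400×414.6/100 000
= 4.31 + 12.77 + 8.39 + 22.29 + 30.68 = 78.43.

78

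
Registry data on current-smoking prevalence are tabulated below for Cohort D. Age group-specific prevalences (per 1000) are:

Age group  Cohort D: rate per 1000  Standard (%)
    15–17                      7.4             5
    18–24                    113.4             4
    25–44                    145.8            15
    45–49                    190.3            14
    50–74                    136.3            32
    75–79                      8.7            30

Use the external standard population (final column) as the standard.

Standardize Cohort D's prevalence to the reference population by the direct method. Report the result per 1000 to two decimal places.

99.64

Standard weights: 0.05, 0.04, 0.15, 0.14, 0.32, 0.30.
Standardized rate: 0.0500×7.4 + 0.0400×113.4 + 0.1500×145.8 + 0.1400×190.3 + 0.3200×136.3 + 0.3000×8.7 = 99.6440 per 1000.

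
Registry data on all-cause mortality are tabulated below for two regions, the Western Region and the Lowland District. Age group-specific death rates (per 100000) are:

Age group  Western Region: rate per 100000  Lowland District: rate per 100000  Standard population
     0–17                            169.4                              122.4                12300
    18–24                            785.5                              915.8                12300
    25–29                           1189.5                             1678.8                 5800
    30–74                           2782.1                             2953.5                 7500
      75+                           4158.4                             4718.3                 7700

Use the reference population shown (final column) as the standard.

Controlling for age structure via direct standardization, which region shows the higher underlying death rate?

Lowland District

Standard total = 45600; weights = 0.2697, 0.2697, 0.1272, 0.1645, 0.1689.
The Western Region: 0.2697×169.4 + 0.2697×785.5 + 0.1272×1189.5 + 0.1645×2782.1 + 0.1689×4158.4 = 1568.6360 per 100000.
The Lowland District: 0.2697×122.4 + 0.2697×915.8 + 0.1272×1678.8 + 0.1645×2953.5 + 0.1689×4718.3 = 1776.0759 per 100000.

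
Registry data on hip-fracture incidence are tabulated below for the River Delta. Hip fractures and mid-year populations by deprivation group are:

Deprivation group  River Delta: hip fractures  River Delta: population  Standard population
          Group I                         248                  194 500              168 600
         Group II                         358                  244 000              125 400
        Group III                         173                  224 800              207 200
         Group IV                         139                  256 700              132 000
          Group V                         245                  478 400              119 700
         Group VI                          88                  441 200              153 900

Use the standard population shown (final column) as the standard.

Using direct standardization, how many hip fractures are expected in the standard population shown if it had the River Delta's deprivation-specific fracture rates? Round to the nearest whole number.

722

Deprivation-specific rates per 100 000 for the River Delta: 127.51, 146.72, 76.96, 54.15, 51.21, 19.95.
Expected hip fractures = Σ (standard pop × deprivation-specific rate ÷ 100 000)
= 168 600×127.51/100 000 + 125 400×146.72/100 000 + 207 200×76.96/100 000 + 132 000×54.15/100 000 + 119 700×51.21/100 000 + 153 900×19.95/100 000
= 214.98 + 183.99 + 159.46 + 71.48 + 61.30 + 30.70 = 721.89.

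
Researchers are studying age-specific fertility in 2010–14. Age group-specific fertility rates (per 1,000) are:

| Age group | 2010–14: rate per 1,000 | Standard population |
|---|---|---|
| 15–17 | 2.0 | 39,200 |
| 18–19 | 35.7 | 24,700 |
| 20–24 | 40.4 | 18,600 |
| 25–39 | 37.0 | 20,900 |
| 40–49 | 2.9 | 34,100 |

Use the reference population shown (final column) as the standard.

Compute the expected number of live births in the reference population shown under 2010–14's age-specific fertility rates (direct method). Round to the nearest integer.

2584

Expected live births = Σ (standard pop × age-specific rate ÷ 1,000)
= 39,200×2.0/1,000 + 24,700×35.7/1,000 + 18,600×40.4/1,000 + 20,900×37.0/1,000 + 34,100×2.9/1,000
= 78.40 + 881.79 + 751.44 + 773.30 + 98.89 = 2583.82.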